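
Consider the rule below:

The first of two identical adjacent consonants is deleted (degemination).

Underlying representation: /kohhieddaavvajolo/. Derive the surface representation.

/hh/ is a geminate; the first /h/ deletes.
/dd/ is a geminate; the first /d/ deletes.
/vv/ is a geminate; the first /v/ deletes.
Surface form: [kohiedaavajolo].

kohiedaavajolo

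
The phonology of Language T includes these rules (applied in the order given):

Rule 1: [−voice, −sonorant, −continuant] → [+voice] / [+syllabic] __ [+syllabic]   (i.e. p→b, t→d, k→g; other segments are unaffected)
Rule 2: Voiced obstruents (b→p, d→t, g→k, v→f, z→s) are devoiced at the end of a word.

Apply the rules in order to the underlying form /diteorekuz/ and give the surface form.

Rule 1 (intervocalic voicing): /t/ is a voiceless stop between vowels /i/ and /e/, so it voices to [d]. /k/ is a voiceless stop between vowels /e/ and /u/, so it voices to [g]. /diteorekuz/ → dideoreguz.
Rule 2 (final devoicing): /z/ is a voiced obstruent in word-final position, so it devoices to [s]. /dideoreguz/ → dideoregus.

dideoregus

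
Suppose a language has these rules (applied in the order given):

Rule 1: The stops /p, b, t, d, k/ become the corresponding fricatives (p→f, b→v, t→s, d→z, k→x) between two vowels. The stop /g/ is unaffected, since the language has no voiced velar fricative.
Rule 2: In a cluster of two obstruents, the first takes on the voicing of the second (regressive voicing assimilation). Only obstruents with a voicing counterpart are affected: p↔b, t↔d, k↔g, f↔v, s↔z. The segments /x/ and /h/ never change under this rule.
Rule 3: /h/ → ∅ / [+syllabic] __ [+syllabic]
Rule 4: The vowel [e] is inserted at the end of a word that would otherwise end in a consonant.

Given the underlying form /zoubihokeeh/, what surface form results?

Rule 1 (intervocalic spirantization): /b/ is a stop between vowels /u/ and /i/, so it spirantizes to the fricative [v]. /k/ is a stop between vowels /o/ and /e/, so it spirantizes to the fricative [x]. /zoubihokeeh/ → zouvihoxeeh.
Rule 2 (regressive voicing assimilation): no segment meets the environment; /zouvihoxeeh/ is unchanged.
Rule 3 (intervocalic h-deletion): /h/ occurs between vowels /i/ and /o/, so it deletes. /zouvihoxeeh/ → zouvioxeeh.
Rule 4 (final e-epenthesis): the form ends in the consonant /h/, so [e] is inserted word-finally. /zouvioxeeh/ → zouvioxeehe.

zouvioxeehe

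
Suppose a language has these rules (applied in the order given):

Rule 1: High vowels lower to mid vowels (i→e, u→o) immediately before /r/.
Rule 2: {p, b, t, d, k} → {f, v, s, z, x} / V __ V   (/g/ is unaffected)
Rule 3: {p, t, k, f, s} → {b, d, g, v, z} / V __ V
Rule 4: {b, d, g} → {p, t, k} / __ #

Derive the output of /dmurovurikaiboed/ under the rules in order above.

dmorovorixaivoet

Rule 1 (pre-rhotic lowering): /u/ is a high vowel immediately before /r/, so it lowers to [o]. /u/ is a high vowel immediately before /r/, so it lowers to [o]. /dmurovurikaiboed/ → dmorovorikaiboed.
Rule 2 (intervocalic spirantization): /k/ is a stop between vowels /i/ and /a/, so it spirantizes to the fricative [x]. /b/ is a stop between vowels /i/ and /o/, so it spirantizes to the fricative [v]. /dmorovorikaiboed/ → dmorovorixaivoed.
Rule 3 (intervocalic voicing): no segment meets the environment; /dmorovorixaivoed/ is unchanged.
Rule 4 (final devoicing): /d/ is a voiced stop in word-final position, so it devoices to [t]. /dmorovorixaivoed/ → dmorovorixaivoet.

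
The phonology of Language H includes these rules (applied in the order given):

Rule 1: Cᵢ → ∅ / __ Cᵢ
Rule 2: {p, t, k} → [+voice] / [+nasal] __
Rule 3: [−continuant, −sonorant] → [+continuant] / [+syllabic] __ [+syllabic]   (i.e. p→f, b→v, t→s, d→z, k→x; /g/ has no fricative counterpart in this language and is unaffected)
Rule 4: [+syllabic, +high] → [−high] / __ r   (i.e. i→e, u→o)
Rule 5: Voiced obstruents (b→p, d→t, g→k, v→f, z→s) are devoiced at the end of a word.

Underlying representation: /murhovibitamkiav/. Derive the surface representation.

morhovivisamgiaf

Rule 1 (degemination): no segment meets the environment; /murhovibitamkiav/ is unchanged.
Rule 2 (post-nasal voicing): /k/ is a voiceless stop immediately after the nasal /m/, so it voices to [g]. /murhovibitamkiav/ → murhovibitamgiav.
Rule 3 (intervocalic spirantization): /b/ is a stop between vowels /i/ and /i/, so it spirantizes to the fricative [v]. /t/ is a stop between vowels /i/ and /a/, so it spirantizes to the fricative [s]. /murhovibitamgiav/ → murhovivisamgiav.
Rule 4 (pre-rhotic lowering): /u/ is a high vowel immediately before /r/, so it lowers to [o]. /murhovivisamgiav/ → morhovivisamgiav.
Rule 5 (final devoicing): /v/ is a voiced obstruent in word-final position, so it devoices to [f]. /morhovivisamgiav/ → morhovivisamgiaf.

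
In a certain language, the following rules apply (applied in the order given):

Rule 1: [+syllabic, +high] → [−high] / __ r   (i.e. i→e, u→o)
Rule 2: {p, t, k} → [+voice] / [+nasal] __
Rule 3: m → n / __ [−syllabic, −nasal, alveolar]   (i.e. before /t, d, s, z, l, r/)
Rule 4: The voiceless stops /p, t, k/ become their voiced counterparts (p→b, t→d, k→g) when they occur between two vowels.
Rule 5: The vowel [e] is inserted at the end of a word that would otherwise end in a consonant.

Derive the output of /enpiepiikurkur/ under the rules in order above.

enbiebiigorkore

Rule 1 (pre-rhotic lowering): /u/ is a high vowel immediately before /r/, so it lowers to [o]. /u/ is a high vowel immediately before /r/, so it lowers to [o]. /enpiepiikurkur/ → enpiepiikorkor.
Rule 2 (post-nasal voicing): /p/ is a voiceless stop immediately after the nasal /n/, so it voices to [b]. /enpiepiikorkor/ → enbiepiikorkor.
Rule 3 (nasal place assimilation): no segment meets the environment; /enbiepiikorkor/ is unchanged.
Rule 4 (intervocalic voicing): /p/ is a voiceless stop between vowels /e/ and /i/, so it voices to [b]. /k/ is a voiceless stop between vowels /i/ and /o/, so it voices to [g]. /enbiepiikorkor/ → enbiebiigorkor.
Rule 5 (final e-epenthesis): the form ends in the consonant /r/, so [e] is inserted word-finally. /enbiebiigorkor/ → enbiebiigorkore.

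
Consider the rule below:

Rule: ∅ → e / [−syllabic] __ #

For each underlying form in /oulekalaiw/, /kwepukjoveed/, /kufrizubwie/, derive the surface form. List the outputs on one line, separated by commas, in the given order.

/oulekalaiw/: the form ends in the consonant /w/, so [e] is inserted word-finally. → [oulekalaiwe].
/kwepukjoveed/: the form ends in the consonant /d/, so [e] is inserted word-finally. → [kwepukjoveede].
/kufrizubwie/: the rule's environment is not met; surfaces unchanged as [kufrizubwie].

oulekalaiwe, kwepukjoveede, kufrizubwie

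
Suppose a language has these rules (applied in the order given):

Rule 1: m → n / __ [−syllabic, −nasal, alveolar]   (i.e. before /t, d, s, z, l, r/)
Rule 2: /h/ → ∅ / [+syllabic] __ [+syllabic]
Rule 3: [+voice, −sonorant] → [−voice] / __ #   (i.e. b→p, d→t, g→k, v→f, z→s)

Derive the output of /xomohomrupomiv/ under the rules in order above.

xomoonrupomif

Rule 1 (nasal place assimilation): /m/ precedes the alveolar consonant /r/, so it assimilates in place to [n]. /xomohomrupomiv/ → xomohonrupomiv.
Rule 2 (intervocalic h-deletion): /h/ occurs between vowels /o/ and /o/, so it deletes. /xomohonrupomiv/ → xomoonrupomiv.
Rule 3 (final devoicing): /v/ is a voiced obstruent in word-final position, so it devoices to [f]. /xomoonrupomiv/ → xomoonrupomif.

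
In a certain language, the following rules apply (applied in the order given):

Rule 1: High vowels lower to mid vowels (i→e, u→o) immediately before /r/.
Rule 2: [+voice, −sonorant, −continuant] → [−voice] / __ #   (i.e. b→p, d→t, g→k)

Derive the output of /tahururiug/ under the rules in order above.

Rule 1 (pre-rhotic lowering): /u/ is a high vowel immediately before /r/, so it lowers to [o]. /u/ is a high vowel immediately before /r/, so it lowers to [o]. /tahururiug/ → tahororiug.
Rule 2 (final devoicing): /g/ is a voiced stop in word-final position, so it devoices to [k]. /tahororiug/ → tahororiuk.

tahororiuk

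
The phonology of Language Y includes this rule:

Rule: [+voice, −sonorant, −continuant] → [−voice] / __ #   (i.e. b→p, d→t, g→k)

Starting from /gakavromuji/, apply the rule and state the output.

gakavromuji

No segment of /gakavromuji/ meets the structural description of the rule, so the form surfaces unchanged.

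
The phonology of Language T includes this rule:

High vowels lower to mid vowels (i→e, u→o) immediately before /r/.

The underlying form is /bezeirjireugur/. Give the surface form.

/i/ is a high vowel immediately before /r/, so it lowers to [e].
/i/ is a high vowel immediately before /r/, so it lowers to [e].
/u/ is a high vowel immediately before /r/, so it lowers to [o].
The other instance of /u/ does not occur in the required environment and remains unchanged.
Surface form: [bezeerjereugor].

bezeerjereugor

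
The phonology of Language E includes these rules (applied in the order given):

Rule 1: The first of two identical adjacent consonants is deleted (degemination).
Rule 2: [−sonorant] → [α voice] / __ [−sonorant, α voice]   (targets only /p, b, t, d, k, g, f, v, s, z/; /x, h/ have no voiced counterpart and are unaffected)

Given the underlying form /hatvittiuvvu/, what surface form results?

Rule 1 (degemination): /tt/ is a geminate; the first /t/ deletes. /vv/ is a geminate; the first /v/ deletes. /hatvittiuvvu/ → hatvitiuvu.
Rule 2 (regressive voicing assimilation): /t/ precedes the voiced obstruent /v/, so it voices to [d] by assimilation. /hatvitiuvu/ → hadvitiuvu.

hadvitiuvu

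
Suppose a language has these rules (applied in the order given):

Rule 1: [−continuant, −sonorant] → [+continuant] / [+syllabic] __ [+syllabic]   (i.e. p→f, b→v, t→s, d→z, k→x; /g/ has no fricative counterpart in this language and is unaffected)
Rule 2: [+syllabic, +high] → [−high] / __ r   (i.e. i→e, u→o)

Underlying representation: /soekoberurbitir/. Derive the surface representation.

soexoverorbiser

Rule 1 (intervocalic spirantization): /k/ is a stop between vowels /e/ and /o/, so it spirantizes to the fricative [x]. /b/ is a stop between vowels /o/ and /e/, so it spirantizes to the fricative [v]. /t/ is a stop between vowels /i/ and /i/, so it spirantizes to the fricative [s]. /soekoberurbitir/ → soexoverurbisir.
Rule 2 (pre-rhotic lowering): /u/ is a high vowel immediately before /r/, so it lowers to [o]. /i/ is a high vowel immediately before /r/, so it lowers to [e]. /soexoverurbisir/ → soexoverorbiser.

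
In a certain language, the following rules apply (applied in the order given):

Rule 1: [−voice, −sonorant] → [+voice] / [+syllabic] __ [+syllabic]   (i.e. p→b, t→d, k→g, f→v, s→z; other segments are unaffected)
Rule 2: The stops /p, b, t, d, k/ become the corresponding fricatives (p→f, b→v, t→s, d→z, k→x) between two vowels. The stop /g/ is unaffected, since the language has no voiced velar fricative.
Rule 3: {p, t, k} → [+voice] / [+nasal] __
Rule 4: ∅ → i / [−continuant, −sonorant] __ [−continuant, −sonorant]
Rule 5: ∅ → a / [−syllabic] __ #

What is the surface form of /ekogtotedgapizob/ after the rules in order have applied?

Rule 1 (intervocalic voicing): /k/ is a voiceless obstruent between vowels /e/ and /o/, so it voices to [g]. /t/ is a voiceless obstruent between vowels /o/ and /e/, so it voices to [d]. /p/ is a voiceless obstruent between vowels /a/ and /i/, so it voices to [b]. /ekogtotedgapizob/ → egogtodedgabizob.
Rule 2 (intervocalic spirantization): /d/ is a stop between vowels /o/ and /e/, so it spirantizes to the fricative [z]. /b/ is a stop between vowels /a/ and /i/, so it spirantizes to the fricative [v]. /egogtodedgabizob/ → egogtozedgavizob.
Rule 3 (post-nasal voicing): no segment meets the environment; /egogtozedgavizob/ is unchanged.
Rule 4 (stop-cluster i-epenthesis): /g/ and /t/ form a stop–stop cluster, so [i] is inserted between them. /d/ and /g/ form a stop–stop cluster, so [i] is inserted between them. /egogtozedgavizob/ → egogitozedigavizob.
Rule 5 (final a-epenthesis): the form ends in the consonant /b/, so [a] is inserted word-finally. /egogitozedigavizob/ → egogitozedigavizoba.

egogitozedigavizoba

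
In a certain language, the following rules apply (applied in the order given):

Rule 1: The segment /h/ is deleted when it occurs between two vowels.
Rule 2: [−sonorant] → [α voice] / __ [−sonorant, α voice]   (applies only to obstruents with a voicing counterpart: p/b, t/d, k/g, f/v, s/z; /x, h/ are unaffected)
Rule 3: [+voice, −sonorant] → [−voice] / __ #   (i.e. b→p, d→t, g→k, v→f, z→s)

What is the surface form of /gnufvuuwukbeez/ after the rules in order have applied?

gnuvvuuwugbees

Rule 1 (intervocalic h-deletion): no segment meets the environment; /gnufvuuwukbeez/ is unchanged.
Rule 2 (regressive voicing assimilation): /f/ precedes the voiced obstruent /v/, so it voices to [v] by assimilation. /k/ precedes the voiced obstruent /b/, so it voices to [g] by assimilation. /gnufvuuwukbeez/ → gnuvvuuwugbeez.
Rule 3 (final devoicing): /z/ is a voiced obstruent in word-final position, so it devoices to [s]. /gnuvvuuwugbeez/ → gnuvvuuwugbees.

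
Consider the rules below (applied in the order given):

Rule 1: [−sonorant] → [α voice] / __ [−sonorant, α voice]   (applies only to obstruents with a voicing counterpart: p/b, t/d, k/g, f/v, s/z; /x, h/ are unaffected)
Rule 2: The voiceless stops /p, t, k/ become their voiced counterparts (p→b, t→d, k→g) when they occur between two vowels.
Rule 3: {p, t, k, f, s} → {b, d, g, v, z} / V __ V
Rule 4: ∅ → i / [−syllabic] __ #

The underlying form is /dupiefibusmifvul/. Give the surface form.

dubievibusmivvuli

Rule 1 (regressive voicing assimilation): /f/ precedes the voiced obstruent /v/, so it voices to [v] by assimilation. /dupiefibusmifvul/ → dupiefibusmivvul.
Rule 2 (intervocalic voicing): /p/ is a voiceless stop between vowels /u/ and /i/, so it voices to [b]. /dupiefibusmivvul/ → dubiefibusmivvul.
Rule 3 (intervocalic voicing): /f/ is a voiceless obstruent between vowels /e/ and /i/, so it voices to [v]. /dubiefibusmivvul/ → dubievibusmivvul.
Rule 4 (final i-epenthesis): the form ends in the consonant /l/, so [i] is inserted word-finally. /dubievibusmivvul/ → dubievibusmivvuli.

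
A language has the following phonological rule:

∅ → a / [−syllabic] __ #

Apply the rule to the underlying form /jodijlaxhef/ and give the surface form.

the form ends in the consonant /f/, so [a] is inserted word-finally.
Surface form: [jodijlaxhefa].

jodijlaxhefa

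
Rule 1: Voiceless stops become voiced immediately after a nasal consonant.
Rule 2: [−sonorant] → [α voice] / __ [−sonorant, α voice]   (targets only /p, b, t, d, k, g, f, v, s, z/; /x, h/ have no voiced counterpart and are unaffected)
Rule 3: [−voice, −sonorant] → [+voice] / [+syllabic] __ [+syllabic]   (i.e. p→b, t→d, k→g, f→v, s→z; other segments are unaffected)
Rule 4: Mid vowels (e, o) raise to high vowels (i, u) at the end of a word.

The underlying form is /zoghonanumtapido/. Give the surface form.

zokhonanumdabidu

Rule 1 (post-nasal voicing): /t/ is a voiceless stop immediately after the nasal /m/, so it voices to [d]. /zoghonanumtapido/ → zoghonanumdapido.
Rule 2 (regressive voicing assimilation): /g/ precedes the voiceless obstruent /h/, so it devoices to [k] by assimilation. /zoghonanumdapido/ → zokhonanumdapido.
Rule 3 (intervocalic voicing): /p/ is a voiceless obstruent between vowels /a/ and /i/, so it voices to [b]. /zokhonanumdapido/ → zokhonanumdabido.
Rule 4 (final vowel raising): /o/ is a mid vowel in word-final position, so it raises to [u]. /zokhonanumdabido/ → zokhonanumdabidu.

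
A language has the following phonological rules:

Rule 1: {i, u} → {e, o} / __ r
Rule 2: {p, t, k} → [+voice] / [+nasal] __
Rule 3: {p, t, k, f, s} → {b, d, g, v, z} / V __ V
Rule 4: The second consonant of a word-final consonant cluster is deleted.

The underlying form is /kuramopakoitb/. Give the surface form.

Rule 1 (pre-rhotic lowering): /u/ is a high vowel immediately before /r/, so it lowers to [o]. /kuramopakoitb/ → koramopakoitb.
Rule 2 (post-nasal voicing): no segment meets the environment; /koramopakoitb/ is unchanged.
Rule 3 (intervocalic voicing): /p/ is a voiceless obstruent between vowels /o/ and /a/, so it voices to [b]. /k/ is a voiceless obstruent between vowels /a/ and /o/, so it voices to [g]. /koramopakoitb/ → koramobagoitb.
Rule 4 (final cluster simplification): /b/ is the second consonant of a word-final cluster /tb/, so it deletes. /koramobagoitb/ → koramobagoit.

koramobagoit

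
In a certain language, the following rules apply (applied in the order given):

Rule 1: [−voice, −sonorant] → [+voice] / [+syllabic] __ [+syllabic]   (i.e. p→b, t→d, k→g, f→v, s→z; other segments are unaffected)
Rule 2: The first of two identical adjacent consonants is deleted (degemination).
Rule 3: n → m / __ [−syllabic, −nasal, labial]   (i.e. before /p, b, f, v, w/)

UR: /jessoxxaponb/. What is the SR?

jesoxabomb

Rule 1 (intervocalic voicing): /p/ is a voiceless obstruent between vowels /a/ and /o/, so it voices to [b]. /jessoxxaponb/ → jessoxxabonb.
Rule 2 (degemination): /ss/ is a geminate; the first /s/ deletes. /xx/ is a geminate; the first /x/ deletes. /jessoxxabonb/ → jesoxabonb.
Rule 3 (nasal place assimilation): /n/ precedes the labial consonant /b/, so it assimilates in place to [m]. /jesoxabonb/ → jesoxabomb.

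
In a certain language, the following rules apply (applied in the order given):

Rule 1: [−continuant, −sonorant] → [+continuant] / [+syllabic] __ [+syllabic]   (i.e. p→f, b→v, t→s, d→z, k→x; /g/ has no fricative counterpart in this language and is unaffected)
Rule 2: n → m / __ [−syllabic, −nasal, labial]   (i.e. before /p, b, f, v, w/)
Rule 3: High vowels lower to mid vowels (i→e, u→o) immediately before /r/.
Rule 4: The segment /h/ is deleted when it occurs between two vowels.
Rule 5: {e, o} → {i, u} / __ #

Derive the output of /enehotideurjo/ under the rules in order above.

eneosizeorju

Rule 1 (intervocalic spirantization): /t/ is a stop between vowels /o/ and /i/, so it spirantizes to the fricative [s]. /d/ is a stop between vowels /i/ and /e/, so it spirantizes to the fricative [z]. /enehotideurjo/ → enehosizeurjo.
Rule 2 (nasal place assimilation): no segment meets the environment; /enehosizeurjo/ is unchanged.
Rule 3 (pre-rhotic lowering): /u/ is a high vowel immediately before /r/, so it lowers to [o]. /enehosizeurjo/ → enehosizeorjo.
Rule 4 (intervocalic h-deletion): /h/ occurs between vowels /e/ and /o/, so it deletes. /enehosizeorjo/ → eneosizeorjo.
Rule 5 (final vowel raising): /o/ is a mid vowel in word-final position, so it raises to [u]. /eneosizeorjo/ → eneosizeorju.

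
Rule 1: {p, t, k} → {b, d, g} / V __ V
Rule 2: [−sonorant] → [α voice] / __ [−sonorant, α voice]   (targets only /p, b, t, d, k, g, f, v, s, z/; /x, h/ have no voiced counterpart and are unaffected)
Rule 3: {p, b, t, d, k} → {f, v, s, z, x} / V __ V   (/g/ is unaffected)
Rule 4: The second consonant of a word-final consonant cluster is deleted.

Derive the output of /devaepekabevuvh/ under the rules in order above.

devaevegavevuf

Rule 1 (intervocalic voicing): /p/ is a voiceless stop between vowels /e/ and /e/, so it voices to [b]. /k/ is a voiceless stop between vowels /e/ and /a/, so it voices to [g]. /devaepekabevuvh/ → devaebegabevuvh.
Rule 2 (regressive voicing assimilation): /v/ precedes the voiceless obstruent /h/, so it devoices to [f] by assimilation. /devaebegabevuvh/ → devaebegabevufh.
Rule 3 (intervocalic spirantization): /b/ is a stop between vowels /e/ and /e/, so it spirantizes to the fricative [v]. /b/ is a stop between vowels /a/ and /e/, so it spirantizes to the fricative [v]. /devaebegabevufh/ → devaevegavevufh.
Rule 4 (final cluster simplification): /h/ is the second consonant of a word-final cluster /fh/, so it deletes. /devaevegavevufh/ → devaevegavevuf.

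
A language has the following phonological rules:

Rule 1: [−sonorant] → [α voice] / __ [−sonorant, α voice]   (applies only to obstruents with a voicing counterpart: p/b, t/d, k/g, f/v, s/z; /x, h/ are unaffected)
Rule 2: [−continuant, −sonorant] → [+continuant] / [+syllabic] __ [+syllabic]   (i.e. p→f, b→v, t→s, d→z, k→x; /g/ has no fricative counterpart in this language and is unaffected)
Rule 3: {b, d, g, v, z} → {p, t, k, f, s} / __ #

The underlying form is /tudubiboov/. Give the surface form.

Rule 1 (regressive voicing assimilation): no segment meets the environment; /tudubiboov/ is unchanged.
Rule 2 (intervocalic spirantization): /d/ is a stop between vowels /u/ and /u/, so it spirantizes to the fricative [z]. /b/ is a stop between vowels /u/ and /i/, so it spirantizes to the fricative [v]. /b/ is a stop between vowels /i/ and /o/, so it spirantizes to the fricative [v]. /tudubiboov/ → tuzuvivoov.
Rule 3 (final devoicing): /v/ is a voiced obstruent in word-final position, so it devoices to [f]. /tuzuvivoov/ → tuzuvivoof.

tuzuvivoof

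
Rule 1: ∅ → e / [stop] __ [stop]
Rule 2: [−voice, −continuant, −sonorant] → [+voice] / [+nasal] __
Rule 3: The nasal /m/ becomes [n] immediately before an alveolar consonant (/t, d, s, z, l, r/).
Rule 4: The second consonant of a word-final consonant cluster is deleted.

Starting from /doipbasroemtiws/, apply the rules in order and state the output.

Rule 1 (stop-cluster e-epenthesis): /p/ and /b/ form a stop–stop cluster, so [e] is inserted between them. /doipbasroemtiws/ → doipebasroemtiws.
Rule 2 (post-nasal voicing): /t/ is a voiceless stop immediately after the nasal /m/, so it voices to [d]. /doipebasroemtiws/ → doipebasroemdiws.
Rule 3 (nasal place assimilation): /m/ precedes the alveolar consonant /d/, so it assimilates in place to [n]. /doipebasroemdiws/ → doipebasroendiws.
Rule 4 (final cluster simplification): /s/ is the second consonant of a word-final cluster /ws/, so it deletes. /doipebasroendiws/ → doipebasroendiw.

doipebasroendiw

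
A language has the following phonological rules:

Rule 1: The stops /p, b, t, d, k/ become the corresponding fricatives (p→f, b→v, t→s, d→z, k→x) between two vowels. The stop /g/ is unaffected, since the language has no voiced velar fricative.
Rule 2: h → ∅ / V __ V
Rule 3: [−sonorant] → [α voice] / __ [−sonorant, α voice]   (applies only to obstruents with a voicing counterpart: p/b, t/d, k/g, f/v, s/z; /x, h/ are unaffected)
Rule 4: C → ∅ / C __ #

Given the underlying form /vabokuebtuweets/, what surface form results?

vavoxueptuweet

Rule 1 (intervocalic spirantization): /b/ is a stop between vowels /a/ and /o/, so it spirantizes to the fricative [v]. /k/ is a stop between vowels /o/ and /u/, so it spirantizes to the fricative [x]. /vabokuebtuweets/ → vavoxuebtuweets.
Rule 2 (intervocalic h-deletion): no segment meets the environment; /vavoxuebtuweets/ is unchanged.
Rule 3 (regressive voicing assimilation): /b/ precedes the voiceless obstruent /t/, so it devoices to [p] by assimilation. /vavoxuebtuweets/ → vavoxueptuweets.
Rule 4 (final cluster simplification): /s/ is the second consonant of a word-final cluster /ts/, so it deletes. /vavoxueptuweets/ → vavoxueptuweet.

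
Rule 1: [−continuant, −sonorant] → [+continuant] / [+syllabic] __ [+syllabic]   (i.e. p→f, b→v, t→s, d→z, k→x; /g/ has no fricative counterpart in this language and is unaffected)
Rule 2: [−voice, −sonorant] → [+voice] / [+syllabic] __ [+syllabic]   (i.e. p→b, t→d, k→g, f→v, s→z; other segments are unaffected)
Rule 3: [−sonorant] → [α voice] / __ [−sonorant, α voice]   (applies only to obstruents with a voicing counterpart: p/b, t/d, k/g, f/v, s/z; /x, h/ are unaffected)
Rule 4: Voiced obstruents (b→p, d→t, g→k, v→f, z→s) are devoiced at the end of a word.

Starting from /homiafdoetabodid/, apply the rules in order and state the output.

homiavdoezavozit

Rule 1 (intervocalic spirantization): /t/ is a stop between vowels /e/ and /a/, so it spirantizes to the fricative [s]. /b/ is a stop between vowels /a/ and /o/, so it spirantizes to the fricative [v]. /d/ is a stop between vowels /o/ and /i/, so it spirantizes to the fricative [z]. /homiafdoetabodid/ → homiafdoesavozid.
Rule 2 (intervocalic voicing): /s/ is a voiceless obstruent between vowels /e/ and /a/, so it voices to [z]. /homiafdoesavozid/ → homiafdoezavozid.
Rule 3 (regressive voicing assimilation): /f/ precedes the voiced obstruent /d/, so it voices to [v] by assimilation. /homiafdoezavozid/ → homiavdoezavozid.
Rule 4 (final devoicing): /d/ is a voiced obstruent in word-final position, so it devoices to [t]. /homiavdoezavozid/ → homiavdoezavozit.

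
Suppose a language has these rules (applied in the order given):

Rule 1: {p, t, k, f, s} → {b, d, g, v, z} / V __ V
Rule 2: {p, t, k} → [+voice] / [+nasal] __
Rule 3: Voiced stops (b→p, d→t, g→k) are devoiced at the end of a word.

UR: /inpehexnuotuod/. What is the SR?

inbehexnuoduot

Rule 1 (intervocalic voicing): /t/ is a voiceless obstruent between vowels /o/ and /u/, so it voices to [d]. /inpehexnuotuod/ → inpehexnuoduod.
Rule 2 (post-nasal voicing): /p/ is a voiceless stop immediately after the nasal /n/, so it voices to [b]. /inpehexnuoduod/ → inbehexnuoduod.
Rule 3 (final devoicing): /d/ is a voiced stop in word-final position, so it devoices to [t]. /inbehexnuoduod/ → inbehexnuoduot.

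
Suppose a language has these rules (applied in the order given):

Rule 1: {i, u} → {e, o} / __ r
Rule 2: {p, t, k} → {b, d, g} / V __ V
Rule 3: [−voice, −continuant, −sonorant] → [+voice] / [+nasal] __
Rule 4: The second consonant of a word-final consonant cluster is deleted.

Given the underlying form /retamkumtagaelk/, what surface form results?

redamgumdagael

Rule 1 (pre-rhotic lowering): no segment meets the environment; /retamkumtagaelk/ is unchanged.
Rule 2 (intervocalic voicing): /t/ is a voiceless stop between vowels /e/ and /a/, so it voices to [d]. /retamkumtagaelk/ → redamkumtagaelk.
Rule 3 (post-nasal voicing): /k/ is a voiceless stop immediately after the nasal /m/, so it voices to [g]. /t/ is a voiceless stop immediately after the nasal /m/, so it voices to [d]. /redamkumtagaelk/ → redamgumdagaelk.
Rule 4 (final cluster simplification): /k/ is the second consonant of a word-final cluster /lk/, so it deletes. /redamgumdagaelk/ → redamgumdagael.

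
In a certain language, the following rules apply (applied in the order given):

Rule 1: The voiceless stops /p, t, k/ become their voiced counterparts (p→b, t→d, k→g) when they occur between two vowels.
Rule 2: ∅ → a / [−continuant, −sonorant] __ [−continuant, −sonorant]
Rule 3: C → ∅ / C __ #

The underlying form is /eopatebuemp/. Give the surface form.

eobadebuem

Rule 1 (intervocalic voicing): /p/ is a voiceless stop between vowels /o/ and /a/, so it voices to [b]. /t/ is a voiceless stop between vowels /a/ and /e/, so it voices to [d]. /eopatebuemp/ → eobadebuemp.
Rule 2 (stop-cluster a-epenthesis): no segment meets the environment; /eobadebuemp/ is unchanged.
Rule 3 (final cluster simplification): /p/ is the second consonant of a word-final cluster /mp/, so it deletes. /eobadebuemp/ → eobadebuem.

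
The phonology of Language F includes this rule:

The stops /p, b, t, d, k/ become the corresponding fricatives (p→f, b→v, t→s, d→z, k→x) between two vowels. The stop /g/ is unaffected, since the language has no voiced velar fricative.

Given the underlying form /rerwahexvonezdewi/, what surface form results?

No segment of /rerwahexvonezdewi/ meets the structural description of the rule, so the form surfaces unchanged.

rerwahexvonezdewi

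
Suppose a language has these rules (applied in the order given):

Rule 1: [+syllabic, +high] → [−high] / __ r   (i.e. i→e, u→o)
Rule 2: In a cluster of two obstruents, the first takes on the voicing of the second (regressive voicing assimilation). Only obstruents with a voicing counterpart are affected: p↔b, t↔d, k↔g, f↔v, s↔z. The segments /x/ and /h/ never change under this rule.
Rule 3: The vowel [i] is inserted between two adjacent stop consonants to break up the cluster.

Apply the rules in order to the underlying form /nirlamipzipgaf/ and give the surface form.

Rule 1 (pre-rhotic lowering): /i/ is a high vowel immediately before /r/, so it lowers to [e]. /nirlamipzipgaf/ → nerlamipzipgaf.
Rule 2 (regressive voicing assimilation): /p/ precedes the voiced obstruent /z/, so it voices to [b] by assimilation. /p/ precedes the voiced obstruent /g/, so it voices to [b] by assimilation. /nerlamipzipgaf/ → nerlamibzibgaf.
Rule 3 (stop-cluster i-epenthesis): /b/ and /g/ form a stop–stop cluster, so [i] is inserted between them. /nerlamibzibgaf/ → nerlamibzibigaf.

nerlamibzibigaf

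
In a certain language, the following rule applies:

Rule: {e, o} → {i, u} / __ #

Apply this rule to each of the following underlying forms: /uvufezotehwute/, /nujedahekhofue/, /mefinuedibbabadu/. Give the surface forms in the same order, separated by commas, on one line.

/uvufezotehwute/: /e/ is a mid vowel in word-final position, so it raises to [i]. → [uvufezotehwuti].
/nujedahekhofue/: /e/ is a mid vowel in word-final position, so it raises to [i]. → [nujedahekhofui].
/mefinuedibbabadu/: the rule's environment is not met; surfaces unchanged as [mefinuedibbabadu].

uvufezotehwuti, nujedahekhofui, mefinuedibbabadu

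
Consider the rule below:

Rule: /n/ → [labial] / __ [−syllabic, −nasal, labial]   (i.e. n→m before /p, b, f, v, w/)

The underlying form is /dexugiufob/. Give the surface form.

No segment of /dexugiufob/ meets the structural description of the rule, so the form surfaces unchanged.

dexugiufob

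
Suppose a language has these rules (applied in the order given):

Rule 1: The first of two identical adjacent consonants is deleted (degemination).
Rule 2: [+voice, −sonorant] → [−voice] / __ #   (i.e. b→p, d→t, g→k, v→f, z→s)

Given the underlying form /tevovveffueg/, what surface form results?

Rule 1 (degemination): /vv/ is a geminate; the first /v/ deletes. /ff/ is a geminate; the first /f/ deletes. /tevovveffueg/ → tevovefueg.
Rule 2 (final devoicing): /g/ is a voiced obstruent in word-final position, so it devoices to [k]. /tevovefueg/ → tevovefuek.

tevovefuek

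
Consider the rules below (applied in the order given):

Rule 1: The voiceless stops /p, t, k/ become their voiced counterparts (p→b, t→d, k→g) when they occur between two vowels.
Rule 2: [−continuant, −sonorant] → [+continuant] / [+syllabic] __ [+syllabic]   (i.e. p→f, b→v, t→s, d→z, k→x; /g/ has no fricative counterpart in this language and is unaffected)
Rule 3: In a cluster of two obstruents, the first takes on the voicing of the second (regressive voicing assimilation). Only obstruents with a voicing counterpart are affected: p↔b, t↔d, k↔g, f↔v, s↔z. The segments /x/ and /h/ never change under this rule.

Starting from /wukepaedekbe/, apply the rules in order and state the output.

Rule 1 (intervocalic voicing): /k/ is a voiceless stop between vowels /u/ and /e/, so it voices to [g]. /p/ is a voiceless stop between vowels /e/ and /a/, so it voices to [b]. /wukepaedekbe/ → wugebaedekbe.
Rule 2 (intervocalic spirantization): /b/ is a stop between vowels /e/ and /a/, so it spirantizes to the fricative [v]. /d/ is a stop between vowels /e/ and /e/, so it spirantizes to the fricative [z]. /wugebaedekbe/ → wugevaezekbe.
Rule 3 (regressive voicing assimilation): /k/ precedes the voiced obstruent /b/, so it voices to [g] by assimilation. /wugevaezekbe/ → wugevaezegbe.

wugevaezegbe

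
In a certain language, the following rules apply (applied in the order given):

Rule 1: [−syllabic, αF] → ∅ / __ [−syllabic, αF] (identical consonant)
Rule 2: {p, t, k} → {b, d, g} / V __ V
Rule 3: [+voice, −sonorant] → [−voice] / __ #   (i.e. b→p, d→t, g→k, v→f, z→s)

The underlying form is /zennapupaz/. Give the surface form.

zenabubas

Rule 1 (degemination): /nn/ is a geminate; the first /n/ deletes. /zennapupaz/ → zenapupaz.
Rule 2 (intervocalic voicing): /p/ is a voiceless stop between vowels /a/ and /u/, so it voices to [b]. /p/ is a voiceless stop between vowels /u/ and /a/, so it voices to [b]. /zenapupaz/ → zenabubaz.
Rule 3 (final devoicing): /z/ is a voiced obstruent in word-final position, so it devoices to [s]. /zenabubaz/ → zenabubas.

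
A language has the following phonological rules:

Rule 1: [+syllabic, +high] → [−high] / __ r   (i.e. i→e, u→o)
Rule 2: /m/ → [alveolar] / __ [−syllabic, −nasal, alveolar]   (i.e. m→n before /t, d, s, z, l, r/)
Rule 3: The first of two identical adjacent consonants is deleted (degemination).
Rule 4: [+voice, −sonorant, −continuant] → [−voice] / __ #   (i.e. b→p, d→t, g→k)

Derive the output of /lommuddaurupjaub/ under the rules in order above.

Rule 1 (pre-rhotic lowering): /u/ is a high vowel immediately before /r/, so it lowers to [o]. /lommuddaurupjaub/ → lommuddaorupjaub.
Rule 2 (nasal place assimilation): no segment meets the environment; /lommuddaorupjaub/ is unchanged.
Rule 3 (degemination): /mm/ is a geminate; the first /m/ deletes. /dd/ is a geminate; the first /d/ deletes. /lommuddaorupjaub/ → lomudaorupjaub.
Rule 4 (final devoicing): /b/ is a voiced stop in word-final position, so it devoices to [p]. /lomudaorupjaub/ → lomudaorupjaup.

lomudaorupjaup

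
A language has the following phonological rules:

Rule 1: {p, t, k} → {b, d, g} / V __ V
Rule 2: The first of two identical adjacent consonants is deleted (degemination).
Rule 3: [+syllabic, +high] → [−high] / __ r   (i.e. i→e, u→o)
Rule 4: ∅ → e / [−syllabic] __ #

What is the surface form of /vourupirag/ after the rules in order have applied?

Rule 1 (intervocalic voicing): /p/ is a voiceless stop between vowels /u/ and /i/, so it voices to [b]. /vourupirag/ → vourubirag.
Rule 2 (degemination): no segment meets the environment; /vourubirag/ is unchanged.
Rule 3 (pre-rhotic lowering): /u/ is a high vowel immediately before /r/, so it lowers to [o]. /i/ is a high vowel immediately before /r/, so it lowers to [e]. /vourubirag/ → vooruberag.
Rule 4 (final e-epenthesis): the form ends in the consonant /g/, so [e] is inserted word-finally. /vooruberag/ → vooruberage.

vooruberage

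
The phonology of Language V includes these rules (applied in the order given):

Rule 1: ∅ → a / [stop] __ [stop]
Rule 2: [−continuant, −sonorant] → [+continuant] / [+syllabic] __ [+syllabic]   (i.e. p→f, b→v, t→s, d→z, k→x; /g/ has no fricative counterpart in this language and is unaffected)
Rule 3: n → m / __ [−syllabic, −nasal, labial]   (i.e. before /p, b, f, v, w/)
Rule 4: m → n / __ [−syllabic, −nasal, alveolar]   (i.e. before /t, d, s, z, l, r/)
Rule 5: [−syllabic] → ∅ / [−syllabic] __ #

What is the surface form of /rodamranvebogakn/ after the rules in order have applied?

Rule 1 (stop-cluster a-epenthesis): no segment meets the environment; /rodamranvebogakn/ is unchanged.
Rule 2 (intervocalic spirantization): /d/ is a stop between vowels /o/ and /a/, so it spirantizes to the fricative [z]. /b/ is a stop between vowels /e/ and /o/, so it spirantizes to the fricative [v]. /rodamranvebogakn/ → rozamranvevogakn.
Rule 3 (nasal place assimilation): /n/ precedes the labial consonant /v/, so it assimilates in place to [m]. /rozamranvevogakn/ → rozamramvevogakn.
Rule 4 (nasal place assimilation): /m/ precedes the alveolar consonant /r/, so it assimilates in place to [n]. /rozamramvevogakn/ → rozanramvevogakn.
Rule 5 (final cluster simplification): /n/ is the second consonant of a word-final cluster /kn/, so it deletes. /rozanramvevogakn/ → rozanramvevogak.

rozanramvevogak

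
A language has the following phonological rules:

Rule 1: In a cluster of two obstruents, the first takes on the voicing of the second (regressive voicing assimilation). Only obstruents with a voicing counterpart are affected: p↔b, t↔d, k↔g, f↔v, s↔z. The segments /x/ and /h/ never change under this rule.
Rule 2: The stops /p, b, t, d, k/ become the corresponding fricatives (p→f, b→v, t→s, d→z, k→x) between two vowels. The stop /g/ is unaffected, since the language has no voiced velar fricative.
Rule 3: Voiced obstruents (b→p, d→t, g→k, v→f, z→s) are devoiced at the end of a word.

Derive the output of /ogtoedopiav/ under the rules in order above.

Rule 1 (regressive voicing assimilation): /g/ precedes the voiceless obstruent /t/, so it devoices to [k] by assimilation. /ogtoedopiav/ → oktoedopiav.
Rule 2 (intervocalic spirantization): /d/ is a stop between vowels /e/ and /o/, so it spirantizes to the fricative [z]. /p/ is a stop between vowels /o/ and /i/, so it spirantizes to the fricative [f]. /oktoedopiav/ → oktoezofiav.
Rule 3 (final devoicing): /v/ is a voiced obstruent in word-final position, so it devoices to [f]. /oktoezofiav/ → oktoezofiaf.

oktoezofiaf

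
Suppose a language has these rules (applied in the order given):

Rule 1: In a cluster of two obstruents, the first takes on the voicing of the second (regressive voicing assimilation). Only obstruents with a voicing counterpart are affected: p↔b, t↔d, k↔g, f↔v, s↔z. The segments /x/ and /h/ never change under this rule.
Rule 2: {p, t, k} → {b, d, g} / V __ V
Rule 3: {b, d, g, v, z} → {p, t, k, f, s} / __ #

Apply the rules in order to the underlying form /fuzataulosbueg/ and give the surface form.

Rule 1 (regressive voicing assimilation): /s/ precedes the voiced obstruent /b/, so it voices to [z] by assimilation. /fuzataulosbueg/ → fuzataulozbueg.
Rule 2 (intervocalic voicing): /t/ is a voiceless stop between vowels /a/ and /a/, so it voices to [d]. /fuzataulozbueg/ → fuzadaulozbueg.
Rule 3 (final devoicing): /g/ is a voiced obstruent in word-final position, so it devoices to [k]. /fuzadaulozbueg/ → fuzadaulozbuek.

fuzadaulozbuek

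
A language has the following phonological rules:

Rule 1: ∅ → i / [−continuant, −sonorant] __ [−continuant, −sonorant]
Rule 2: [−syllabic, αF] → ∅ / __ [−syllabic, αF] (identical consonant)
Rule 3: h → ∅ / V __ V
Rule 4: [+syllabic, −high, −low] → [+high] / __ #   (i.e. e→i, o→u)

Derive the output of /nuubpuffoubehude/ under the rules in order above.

Rule 1 (stop-cluster i-epenthesis): /b/ and /p/ form a stop–stop cluster, so [i] is inserted between them. /nuubpuffoubehude/ → nuubipuffoubehude.
Rule 2 (degemination): /ff/ is a geminate; the first /f/ deletes. /nuubipuffoubehude/ → nuubipufoubehude.
Rule 3 (intervocalic h-deletion): /h/ occurs between vowels /e/ and /u/, so it deletes. /nuubipufoubehude/ → nuubipufoubeude.
Rule 4 (final vowel raising): /e/ is a mid vowel in word-final position, so it raises to [i]. /nuubipufoubeude/ → nuubipufoubeudi.

nuubipufoubeudi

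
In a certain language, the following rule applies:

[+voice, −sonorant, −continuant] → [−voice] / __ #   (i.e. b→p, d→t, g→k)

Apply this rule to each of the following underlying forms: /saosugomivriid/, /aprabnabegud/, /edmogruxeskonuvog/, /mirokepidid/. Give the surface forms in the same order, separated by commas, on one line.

/saosugomivriid/: /d/ is a voiced stop in word-final position, so it devoices to [t]. → [saosugomivriit].
/aprabnabegud/: /d/ is a voiced stop in word-final position, so it devoices to [t]. → [aprabnabegut].
/edmogruxeskonuvog/: /g/ is a voiced stop in word-final position, so it devoices to [k]. → [edmogruxeskonuvok].
/mirokepidid/: /d/ is a voiced stop in word-final position, so it devoices to [t]. → [mirokepidit].

saosugomivriit, aprabnabegut, edmogruxeskonuvok, mirokepidit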